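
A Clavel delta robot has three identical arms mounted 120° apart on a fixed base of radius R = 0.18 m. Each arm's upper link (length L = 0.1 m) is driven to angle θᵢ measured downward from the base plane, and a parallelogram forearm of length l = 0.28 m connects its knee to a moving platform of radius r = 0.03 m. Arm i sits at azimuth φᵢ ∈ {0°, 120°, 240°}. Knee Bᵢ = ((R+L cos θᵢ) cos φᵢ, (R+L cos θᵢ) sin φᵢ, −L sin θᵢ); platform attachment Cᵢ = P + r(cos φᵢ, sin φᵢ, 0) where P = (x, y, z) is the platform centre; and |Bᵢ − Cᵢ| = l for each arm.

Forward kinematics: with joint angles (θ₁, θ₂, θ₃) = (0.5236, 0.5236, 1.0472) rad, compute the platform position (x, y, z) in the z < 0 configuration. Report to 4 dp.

φ1=0.0°: virtual centre (0.2366, 0.0000, -0.0500), radius l
O2 = (0.2366·cos120.0°, 0.2366·sin120.0°, -0.0500) = (-0.1183, 0.2049, -0.0500)
O3 = (0.2000·cos240.0°, 0.2000·sin240.0°, -0.0866) = (-0.1000, -0.1732, -0.0866)
eliminate P² terms by subtracting sphere 1 from 2 and 3
plane₁₂: -0.7098x+0.4098y+0.0000z = 0.0000
Cramer: x(z) = 0.0086-0.0575z;  y(z) = 0.0149-0.0996z
into |P−O₁|² = l²: 1.0132z² + 0.1232z + -0.0237 = 0;  Δ = 0.1113;  z = -0.2254 or 0.1038 → z<0 root = -0.2254
x = 0.0216, y = 0.0374

(0.0216, 0.0374, -0.2254)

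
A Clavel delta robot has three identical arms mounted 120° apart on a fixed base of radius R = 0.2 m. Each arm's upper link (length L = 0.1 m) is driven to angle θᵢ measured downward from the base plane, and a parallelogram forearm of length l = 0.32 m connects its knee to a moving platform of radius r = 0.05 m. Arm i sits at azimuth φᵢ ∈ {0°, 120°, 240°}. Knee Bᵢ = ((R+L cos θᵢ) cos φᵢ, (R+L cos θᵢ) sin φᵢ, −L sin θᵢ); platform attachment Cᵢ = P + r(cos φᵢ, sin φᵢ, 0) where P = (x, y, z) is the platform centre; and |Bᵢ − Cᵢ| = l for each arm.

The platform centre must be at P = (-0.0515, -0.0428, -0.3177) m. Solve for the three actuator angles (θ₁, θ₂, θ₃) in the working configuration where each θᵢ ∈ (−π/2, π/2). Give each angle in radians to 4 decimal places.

θ₁ = 1.3094, θ₂ = 1.0475, θ₃ = 0.5237

arm 1 (φ=0.0°): x'=-0.0515, y'=-0.0428
  A cos θ + B sin θ = C:  0.2015·cos θ + -0.3177·sin θ = -0.2548
  θ1 = atan2(B,A) + arccos(C/0.3762) = 1.3094
rotate P by −φ2: (-0.0113, 0.0660, -0.3177)
  e−x'=0.1613;  (l²−L²−(e−x')²−y'²−z²)/2L = -0.1946
  γ=atan2(-0.3177,0.1613)=-1.1010;  ψ=arccos(-0.5460)=2.1484;  θ2=γ+ψ≈1.0475
arm 3 (φ=240.0°): x'=0.0628, y'=-0.0232
  e−x'=0.0872;  (l²−L²−(e−x')²−y'²−z²)/2L = -0.0834
  γ=atan2(-0.3177,0.0872)=-1.3030;  ψ=arccos(-0.2530)=1.8266;  θ3=γ+ψ≈0.5237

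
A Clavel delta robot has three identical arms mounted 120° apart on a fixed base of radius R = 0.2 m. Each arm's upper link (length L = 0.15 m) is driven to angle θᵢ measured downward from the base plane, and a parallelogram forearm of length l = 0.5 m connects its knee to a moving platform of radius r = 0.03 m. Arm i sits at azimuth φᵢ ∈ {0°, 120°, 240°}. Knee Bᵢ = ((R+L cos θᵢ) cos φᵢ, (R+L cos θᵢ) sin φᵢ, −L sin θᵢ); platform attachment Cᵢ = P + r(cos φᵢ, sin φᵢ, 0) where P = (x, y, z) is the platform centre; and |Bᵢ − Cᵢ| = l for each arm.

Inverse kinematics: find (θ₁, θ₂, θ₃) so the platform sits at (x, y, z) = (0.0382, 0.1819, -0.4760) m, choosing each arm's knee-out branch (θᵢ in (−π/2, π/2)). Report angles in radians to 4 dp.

arm 1 (φ=0.0°): x'=0.0382, y'=0.1819
  A cos θ + B sin θ = C:  0.1318·cos θ + -0.4760·sin θ = -0.1651
  γ=atan2(-0.4760,0.1318)=-1.3007;  ψ=arccos(-0.3343)=1.9117;  θ1=γ+ψ≈0.6110
arm 2 (φ=120.0°): x'=0.1384, y'=-0.1240
  A cos θ + B sin θ = C:  0.0316·cos θ + -0.4760·sin θ = -0.0515
  θ2 = atan2(B,A) + arccos(C/0.4770) = 0.1744
rotate P by −φ3: (-0.1766, -0.0579, -0.4760)
  A cos θ + B sin θ = C:  0.3466·cos θ + -0.4760·sin θ = -0.4086
  √(A²+B²)=0.5888;  θ3 = -0.9414+2.3377 ≈ 1.3963

θ₁ = 0.6110, θ₂ = 0.1744, θ₃ = 1.3963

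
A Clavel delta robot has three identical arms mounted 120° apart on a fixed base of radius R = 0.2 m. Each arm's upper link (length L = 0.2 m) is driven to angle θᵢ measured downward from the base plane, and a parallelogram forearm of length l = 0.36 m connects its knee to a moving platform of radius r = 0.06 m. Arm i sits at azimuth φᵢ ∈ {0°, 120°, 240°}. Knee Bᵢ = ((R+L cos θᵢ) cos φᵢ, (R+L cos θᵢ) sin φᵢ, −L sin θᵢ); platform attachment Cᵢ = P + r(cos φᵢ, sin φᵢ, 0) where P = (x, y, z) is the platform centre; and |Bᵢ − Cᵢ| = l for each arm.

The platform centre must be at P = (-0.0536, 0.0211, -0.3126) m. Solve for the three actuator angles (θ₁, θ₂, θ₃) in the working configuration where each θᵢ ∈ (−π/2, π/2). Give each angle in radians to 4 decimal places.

φ1=0.0° → target in arm frame (-0.0536, 0.0211)
  e−x'=0.1936;  (l²−L²−(e−x')²−y'²−z²)/2L = -0.1151
  θ1 = atan2(B,A) + arccos(C/0.3677) = 0.8729
rotate P by −φ2: (0.0451, 0.0359, -0.3126)
  A=0.0949, B=-0.3126, C=(l²−L²−A²−y'²−z²)/(2L)=-0.0460
  γ=atan2(-0.3126,0.0949)=-1.2760;  ψ=arccos(-0.1409)=1.7122;  θ2=γ+ψ≈0.4362
φ3=240.0° → target in arm frame (0.0085, -0.0570)
  A cos θ + B sin θ = C:  0.1315·cos θ + -0.3126·sin θ = -0.0716
  θ3 = atan2(B,A) + arccos(C/0.3391) = 0.6109

θ₁ = 0.8729, θ₂ = 0.4362, θ₃ = 0.6109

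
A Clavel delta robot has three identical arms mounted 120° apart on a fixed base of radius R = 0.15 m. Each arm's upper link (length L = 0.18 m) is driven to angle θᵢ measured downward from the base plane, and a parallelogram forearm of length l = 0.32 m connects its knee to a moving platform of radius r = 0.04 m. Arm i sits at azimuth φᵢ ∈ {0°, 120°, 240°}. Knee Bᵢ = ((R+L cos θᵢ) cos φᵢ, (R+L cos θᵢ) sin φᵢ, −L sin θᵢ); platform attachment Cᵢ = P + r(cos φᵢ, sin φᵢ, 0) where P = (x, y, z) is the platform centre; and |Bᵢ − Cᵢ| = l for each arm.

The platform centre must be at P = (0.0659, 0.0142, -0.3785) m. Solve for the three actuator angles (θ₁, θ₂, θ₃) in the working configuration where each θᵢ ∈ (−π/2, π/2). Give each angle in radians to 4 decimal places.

φ1=0.0° → target in arm frame (0.0659, 0.0142)
  A cos θ + B sin θ = C:  0.0441·cos θ + -0.3785·sin θ = -0.2095
  γ=atan2(-0.3785,0.0441)=-1.4548;  ψ=arccos(-0.5497)=2.1528;  θ1=γ+ψ≈0.6980
φ2=120.0° → target in arm frame (-0.0207, -0.0642)
  e−x'=0.1307;  (l²−L²−(e−x')²−y'²−z²)/2L = -0.2624
  γ=atan2(-0.3785,0.1307)=-1.2384;  ψ=arccos(-0.6552)=2.2853;  θ2=γ+ψ≈1.0469
φ3=240.0° → target in arm frame (-0.0452, 0.0500)
  A=0.1552, B=-0.3785, C=(l²−L²−A²−y'²−z²)/(2L)=-0.2774
  √(A²+B²)=0.4091;  θ3 = -1.1816+2.3159 ≈ 1.1343

θ₁ = 0.6980, θ₂ = 1.0469, θ₃ = 1.1343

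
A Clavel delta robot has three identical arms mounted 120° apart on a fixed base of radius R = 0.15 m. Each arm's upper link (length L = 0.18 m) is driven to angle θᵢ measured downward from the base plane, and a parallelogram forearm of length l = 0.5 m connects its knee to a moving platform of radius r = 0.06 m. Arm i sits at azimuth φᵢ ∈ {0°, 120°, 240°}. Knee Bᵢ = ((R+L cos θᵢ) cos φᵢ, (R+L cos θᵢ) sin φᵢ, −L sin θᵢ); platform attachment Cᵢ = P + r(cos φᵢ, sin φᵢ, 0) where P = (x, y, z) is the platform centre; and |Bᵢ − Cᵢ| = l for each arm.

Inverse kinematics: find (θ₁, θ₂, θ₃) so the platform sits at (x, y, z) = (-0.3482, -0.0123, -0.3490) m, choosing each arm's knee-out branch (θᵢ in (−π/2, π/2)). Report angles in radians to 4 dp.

θ₁ = 1.3965, θ₂ = -0.1741, θ₃ = -0.2617

φ1=0.0° → target in arm frame (-0.3482, -0.0123)
  A=0.4382, B=-0.3490, C=(l²−L²−A²−y'²−z²)/(2L)=-0.2677
  γ=atan2(-0.3490,0.4382)=-0.6726;  ψ=arccos(-0.4779)=2.0690;  θ1=γ+ψ≈1.3965
rotate P by −φ2: (0.1634, 0.3077, -0.3490)
  A cos θ + B sin θ = C:  -0.0734·cos θ + -0.3490·sin θ = -0.0119
  γ=atan2(-0.3490,-0.0734)=-1.7782;  ψ=arccos(-0.0333)=1.6041;  θ2=γ+ψ≈-0.1741
arm 3 (φ=240.0°): x'=0.1848, y'=-0.2954
  e−x'=-0.0948;  (l²−L²−(e−x')²−y'²−z²)/2L = -0.0012
  θ3 = atan2(B,A) + arccos(C/0.3616) = -0.2617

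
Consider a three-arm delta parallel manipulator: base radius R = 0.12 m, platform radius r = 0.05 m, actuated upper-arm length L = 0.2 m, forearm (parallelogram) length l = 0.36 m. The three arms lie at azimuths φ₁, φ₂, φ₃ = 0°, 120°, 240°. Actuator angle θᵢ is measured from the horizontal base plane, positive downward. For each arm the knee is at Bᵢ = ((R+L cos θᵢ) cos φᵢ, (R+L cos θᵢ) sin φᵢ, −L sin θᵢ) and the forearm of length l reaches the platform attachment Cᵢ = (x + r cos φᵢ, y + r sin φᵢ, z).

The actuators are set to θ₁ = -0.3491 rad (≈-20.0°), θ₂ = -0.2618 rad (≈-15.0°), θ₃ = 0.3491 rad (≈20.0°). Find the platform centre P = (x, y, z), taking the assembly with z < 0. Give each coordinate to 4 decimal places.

O1 = (0.2579·cos0.0°, 0.2579·sin0.0°, 0.0684) = (0.2579, 0.0000, 0.0684)
O2 = (0.2632·cos120.0°, 0.2632·sin120.0°, 0.0518) = (-0.1316, 0.2279, 0.0518)
arm 3 at φ=240.0°: e+L cos θ3 = 0.2579;  O3 = (-0.1290, -0.2234, -0.0684)
eliminate P² terms by subtracting sphere 1 from 2 and 3
linear system: -0.7791x+0.4559y = 0.0007−-0.0333z; -0.7738x+-0.4468y = 0.0000−-0.2736z
det = 0.7008;  x = -0.0005+-0.1992z,  y = 0.0008+-0.2674z
sphere 1 gives Az²+Bz+C=0 with A=1.1112, B=-0.0343, C=-0.0581;  B²−4AC=0.2596;  roots -0.2138, 0.2447;  negative root z = -0.2138
x = 0.0421, y = 0.0580

(0.0421, 0.0580, -0.2138)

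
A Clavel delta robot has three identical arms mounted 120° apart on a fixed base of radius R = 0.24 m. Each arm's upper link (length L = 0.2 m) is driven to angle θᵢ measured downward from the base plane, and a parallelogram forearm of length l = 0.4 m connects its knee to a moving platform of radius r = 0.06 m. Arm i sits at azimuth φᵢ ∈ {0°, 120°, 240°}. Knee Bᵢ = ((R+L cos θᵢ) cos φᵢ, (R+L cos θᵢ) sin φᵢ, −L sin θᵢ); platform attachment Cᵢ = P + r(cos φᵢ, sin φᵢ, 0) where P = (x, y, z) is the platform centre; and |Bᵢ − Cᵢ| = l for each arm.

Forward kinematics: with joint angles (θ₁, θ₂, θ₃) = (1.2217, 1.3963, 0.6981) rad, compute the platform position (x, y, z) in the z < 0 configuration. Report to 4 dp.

(-0.0275, -0.1074, -0.4569)

arm 1 at φ=0.0°: (R−r)+L cos θ1 = 0.2484;  O1 = (0.2484, 0.0000, -0.1879)
arm 2 at φ=120.0°: (R−r)+L cos θ2 = 0.2147;  O2 = (-0.1074, 0.1860, -0.1970)
φ3=240.0°: virtual centre (-0.1666, -0.2886, -0.1286), radius l
subtract pairs → two planes through P
plane₁₂: -0.7115x+0.3719y+-0.0181z = -0.0121
det = 0.7194;  x = -0.0061+0.0469z,  y = -0.0442+0.1383z
into |P−O₁|² = l²: 1.0213z² + 0.3398z + -0.0580 = 0;  Δ = 0.3523;  z = -0.4569 or 0.1242 → z<0 root = -0.4569
x = -0.0275, y = -0.1074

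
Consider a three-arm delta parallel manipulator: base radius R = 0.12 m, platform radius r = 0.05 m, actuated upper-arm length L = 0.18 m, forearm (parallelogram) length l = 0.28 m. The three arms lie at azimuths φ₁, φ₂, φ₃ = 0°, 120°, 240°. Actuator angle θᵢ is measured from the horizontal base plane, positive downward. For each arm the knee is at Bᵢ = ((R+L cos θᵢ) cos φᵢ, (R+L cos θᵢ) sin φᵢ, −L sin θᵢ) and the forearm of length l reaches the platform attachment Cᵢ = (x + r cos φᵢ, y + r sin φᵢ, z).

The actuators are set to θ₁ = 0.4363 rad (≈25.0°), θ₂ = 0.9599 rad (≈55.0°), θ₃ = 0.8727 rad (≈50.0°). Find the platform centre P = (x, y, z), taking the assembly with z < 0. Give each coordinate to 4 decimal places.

S1 = (0.2331·cos0.0°, 0.2331·sin0.0°, -0.0761) = (0.2331, 0.0000, -0.0761)
arm 2 at φ=120.0°: (R−r)+L cos θ2 = 0.1732;  S2 = (-0.0866, 0.1500, -0.1474)
S3 = (0.1857·cos240.0°, 0.1857·sin240.0°, -0.1379) = (-0.0928, -0.1608, -0.1379)
eliminate P² terms by subtracting sphere 1 from 2 and 3
[-0.6395 0.3001 -0.1428]·P = -0.0084;  [-0.6520 -0.3216 -0.1237]·P = -0.0066
Cramer: x(z) = 0.0117-0.2069z;  y(z) = -0.0030+0.0349z
sphere 1 gives Az²+Bz+C=0 with A=1.0440, B=0.2435, C=-0.0236;  B²−4AC=0.1577;  roots -0.3068, 0.0736;  negative root z = -0.3068
x = 0.0752, y = -0.0137

(0.0752, -0.0137, -0.3068)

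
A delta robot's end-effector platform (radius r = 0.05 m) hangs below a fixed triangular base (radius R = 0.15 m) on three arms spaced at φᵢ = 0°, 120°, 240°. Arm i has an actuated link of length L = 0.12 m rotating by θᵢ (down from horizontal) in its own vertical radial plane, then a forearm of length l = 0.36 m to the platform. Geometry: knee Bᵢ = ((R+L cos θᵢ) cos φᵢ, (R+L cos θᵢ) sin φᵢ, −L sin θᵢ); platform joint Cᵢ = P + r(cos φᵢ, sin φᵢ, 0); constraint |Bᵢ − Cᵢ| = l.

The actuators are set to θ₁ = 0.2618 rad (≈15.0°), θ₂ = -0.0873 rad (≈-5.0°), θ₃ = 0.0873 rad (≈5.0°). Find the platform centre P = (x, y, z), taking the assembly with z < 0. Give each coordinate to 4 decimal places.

(-0.0292, 0.0162, -0.2943)

arm 1 at φ=0.0°: (R−r)+L cos θ1 = 0.2159;  S1 = (0.2159, 0.0000, -0.0311)
arm 2 at φ=120.0°: (R−r)+L cos θ2 = 0.2195;  S2 = (-0.1098, 0.1901, 0.0105)
φ3=240.0°: virtual centre (-0.1098, -0.1901, -0.0105), radius l
eliminate P² terms by subtracting sphere 1 from 2 and 3
[-0.6514 0.3803 0.0830]·P = 0.0007;  [-0.6514 -0.3803 0.0412]·P = 0.0007
Cramer: x(z) = -0.0011+0.0954z;  y(z) = 0.0000-0.0550z
quadratic in z: (1.0121)z²+(0.0207)z+(-0.0815)=0, √Δ=0.5749 → z ∈ {-0.2943, 0.2738}; z = -0.2943 (taking z<0)
x = -0.0292, y = 0.0162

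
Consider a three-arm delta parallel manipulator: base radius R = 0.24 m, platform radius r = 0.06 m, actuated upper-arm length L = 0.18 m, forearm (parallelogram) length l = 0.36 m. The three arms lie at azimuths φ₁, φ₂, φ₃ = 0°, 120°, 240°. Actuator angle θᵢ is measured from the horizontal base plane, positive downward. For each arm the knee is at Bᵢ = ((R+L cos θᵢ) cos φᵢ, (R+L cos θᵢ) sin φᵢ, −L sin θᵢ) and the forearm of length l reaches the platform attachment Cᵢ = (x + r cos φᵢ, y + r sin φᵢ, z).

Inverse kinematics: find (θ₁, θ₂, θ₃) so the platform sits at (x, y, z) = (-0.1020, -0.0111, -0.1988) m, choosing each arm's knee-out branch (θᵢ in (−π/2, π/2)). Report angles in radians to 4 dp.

arm 1 (φ=0.0°): x'=-0.1020, y'=-0.0111
  A=0.2820, B=-0.1988, C=(l²−L²−A²−y'²−z²)/(2L)=-0.0610
  √(A²+B²)=0.3450;  θ1 = -0.6141+1.7486 ≈ 1.1345
rotate P by −φ2: (0.0414, 0.0939, -0.1988)
  A=0.1386, B=-0.1988, C=(l²−L²−A²−y'²−z²)/(2L)=0.0824
  θ2 = atan2(B,A) + arccos(C/0.2424) = 0.2621
φ3=240.0° → target in arm frame (0.0606, -0.0828)
  A=0.1194, B=-0.1988, C=(l²−L²−A²−y'²−z²)/(2L)=0.1016
  γ=atan2(-0.1988,0.1194)=-1.0300;  ψ=arccos(0.4381)=1.1173;  θ3=γ+ψ≈0.0873

θ₁ = 1.1345, θ₂ = 0.2621, θ₃ = 0.0873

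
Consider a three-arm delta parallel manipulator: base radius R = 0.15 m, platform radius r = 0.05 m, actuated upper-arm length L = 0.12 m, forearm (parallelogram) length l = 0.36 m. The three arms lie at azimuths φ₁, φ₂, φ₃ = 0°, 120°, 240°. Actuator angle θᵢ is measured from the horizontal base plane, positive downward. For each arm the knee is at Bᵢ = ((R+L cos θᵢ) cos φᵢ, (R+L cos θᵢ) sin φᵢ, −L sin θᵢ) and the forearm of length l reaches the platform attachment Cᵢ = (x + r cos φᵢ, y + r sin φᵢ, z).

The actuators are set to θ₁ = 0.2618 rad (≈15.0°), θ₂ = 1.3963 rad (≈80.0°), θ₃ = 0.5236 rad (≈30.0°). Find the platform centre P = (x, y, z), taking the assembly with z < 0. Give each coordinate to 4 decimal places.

(0.1008, -0.1171, -0.3514)

arm 1 at φ=0.0°: ρ1 = 0.2159;  centre 1 = (0.2159, 0.0000, -0.0311)
arm 2 at φ=120.0°: ρ2 = 0.1208;  centre 2 = (-0.0604, 0.1046, -0.1182)
centre 3 = (0.2039·cos240.0°, 0.2039·sin240.0°, -0.0600) = (-0.1020, -0.1766, -0.0600)
subtract pairs → two planes through P
plane₁₂: -0.5527x+0.2093y+-0.1742z = -0.0190
det = 0.3283;  x = 0.0220+-0.2244z,  y = -0.0328+0.2400z
sphere 1 gives Az²+Bz+C=0 with A=1.1080, B=0.1334, C=-0.0900;  B²−4AC=0.4165;  roots -0.3514, 0.2310;  negative root z = -0.3514
x = 0.1008, y = -0.1171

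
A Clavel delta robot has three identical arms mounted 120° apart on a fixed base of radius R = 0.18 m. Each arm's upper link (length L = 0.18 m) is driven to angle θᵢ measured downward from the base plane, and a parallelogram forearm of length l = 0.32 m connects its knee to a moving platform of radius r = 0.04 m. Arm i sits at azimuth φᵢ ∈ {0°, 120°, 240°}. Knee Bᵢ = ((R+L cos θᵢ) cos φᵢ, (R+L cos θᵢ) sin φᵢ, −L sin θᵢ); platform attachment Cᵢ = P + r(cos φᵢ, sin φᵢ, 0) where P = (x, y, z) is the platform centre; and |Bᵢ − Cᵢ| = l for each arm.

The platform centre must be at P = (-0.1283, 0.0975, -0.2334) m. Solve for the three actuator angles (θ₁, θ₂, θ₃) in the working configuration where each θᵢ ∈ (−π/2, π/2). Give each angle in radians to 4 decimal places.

θ₁ = 1.3962, θ₂ = -0.1747, θ₃ = 0.9598

arm 1 (φ=0.0°): x'=-0.1283, y'=0.0975
  A=0.2683, B=-0.2334, C=(l²−L²−A²−y'²−z²)/(2L)=-0.1832
  γ=atan2(-0.2334,0.2683)=-0.7159;  ψ=arccos(-0.5153)=2.1121;  θ1=γ+ψ≈1.3962
rotate P by −φ2: (0.1486, 0.0624, -0.2334)
  A cos θ + B sin θ = C:  -0.0086·cos θ + -0.2334·sin θ = 0.0321
  γ=atan2(-0.2334,-0.0086)=-1.6076;  ψ=arccos(0.1375)=1.4329;  θ2=γ+ψ≈-0.1747
arm 3 (φ=240.0°): x'=-0.0203, y'=-0.1599
  e−x'=0.1603;  (l²−L²−(e−x')²−y'²−z²)/2L = -0.0992
  √(A²+B²)=0.2831;  θ3 = -0.9690+1.9289 ≈ 0.9598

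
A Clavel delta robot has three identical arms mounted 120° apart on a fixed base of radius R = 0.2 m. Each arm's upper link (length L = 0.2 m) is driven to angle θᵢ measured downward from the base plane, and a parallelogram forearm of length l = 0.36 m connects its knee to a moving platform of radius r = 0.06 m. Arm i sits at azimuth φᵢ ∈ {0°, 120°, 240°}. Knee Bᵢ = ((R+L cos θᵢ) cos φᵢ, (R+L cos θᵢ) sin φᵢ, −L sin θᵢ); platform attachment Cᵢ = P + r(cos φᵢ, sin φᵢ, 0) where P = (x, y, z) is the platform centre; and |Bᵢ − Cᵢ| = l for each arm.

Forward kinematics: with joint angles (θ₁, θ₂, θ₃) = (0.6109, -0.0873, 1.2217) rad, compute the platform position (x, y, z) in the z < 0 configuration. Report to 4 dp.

(0.0118, 0.1527, -0.2597)

arm 1 at φ=0.0°: (R−r)+L cos θ1 = 0.3038;  centre 1 = (0.3038, 0.0000, -0.1147)
arm 2 at φ=120.0°: (R−r)+L cos θ2 = 0.3392;  centre 2 = (-0.1696, 0.2938, 0.0174)
centre 3 = (0.2084·cos240.0°, 0.2084·sin240.0°, -0.1879) = (-0.1042, -0.1805, -0.1879)
subtract pairs → two planes through P
plane₁₂: -0.9469x+0.5876y+0.2643z = 0.0099
Cramer: x(z) = 0.0148+0.0114z;  y(z) = 0.0407-0.4315z
sphere 1 gives Az²+Bz+C=0 with A=1.1863, B=0.1878, C=-0.0312;  B²−4AC=0.1834;  roots -0.2597, 0.1014;  negative root z = -0.2597
x = 0.0118, y = 0.1527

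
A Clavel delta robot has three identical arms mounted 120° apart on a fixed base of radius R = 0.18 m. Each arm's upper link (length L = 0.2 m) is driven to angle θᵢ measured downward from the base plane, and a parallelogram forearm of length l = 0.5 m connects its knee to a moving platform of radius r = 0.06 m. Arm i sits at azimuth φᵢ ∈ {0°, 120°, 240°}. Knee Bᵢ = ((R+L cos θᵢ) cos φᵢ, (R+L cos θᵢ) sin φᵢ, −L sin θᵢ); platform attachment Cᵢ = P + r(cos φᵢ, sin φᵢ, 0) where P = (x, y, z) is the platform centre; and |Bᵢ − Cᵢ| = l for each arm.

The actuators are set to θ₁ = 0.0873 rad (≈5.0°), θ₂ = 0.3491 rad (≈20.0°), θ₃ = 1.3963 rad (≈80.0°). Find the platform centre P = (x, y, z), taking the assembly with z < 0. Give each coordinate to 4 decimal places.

arm 1 at φ=0.0°: (R−r)+L cos θ1 = 0.3192;  centre 1 = (0.3192, 0.0000, -0.0174)
arm 2 at φ=120.0°: (R−r)+L cos θ2 = 0.3079;  centre 2 = (-0.1540, 0.2667, -0.0684)
arm 3 at φ=240.0°: (R−r)+L cos θ3 = 0.1547;  centre 3 = (-0.0774, -0.1340, -0.1970)
eliminate P² terms by subtracting sphere 1 from 2 and 3
plane₁₂: -0.9464x+0.5334y+-0.1019z = -0.0027
det = 0.6767;  x = 0.0322+-0.3234z,  y = 0.0520+-0.3827z
sphere 1 gives Az²+Bz+C=0 with A=1.2510, B=0.1807, C=-0.1646;  B²−4AC=0.8563;  roots -0.4421, 0.2976;  negative root z = -0.4421
x = 0.1751, y = 0.2212

(0.1751, 0.2212, -0.4421)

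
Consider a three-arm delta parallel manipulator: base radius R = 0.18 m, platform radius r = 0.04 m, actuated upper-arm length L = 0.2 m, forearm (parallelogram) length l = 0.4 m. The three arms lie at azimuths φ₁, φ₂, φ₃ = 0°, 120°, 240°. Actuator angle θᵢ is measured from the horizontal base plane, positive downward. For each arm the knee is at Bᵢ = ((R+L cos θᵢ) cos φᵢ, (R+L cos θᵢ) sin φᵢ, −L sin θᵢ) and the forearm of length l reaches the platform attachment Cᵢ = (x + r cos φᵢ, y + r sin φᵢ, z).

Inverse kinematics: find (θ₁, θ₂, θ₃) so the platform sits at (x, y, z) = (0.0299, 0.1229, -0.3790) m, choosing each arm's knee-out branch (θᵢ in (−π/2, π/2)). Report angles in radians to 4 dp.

arm 1 (φ=0.0°): x'=0.0299, y'=0.1229
  e−x'=0.1101;  (l²−L²−(e−x')²−y'²−z²)/2L = -0.1272
  θ1 = atan2(B,A) + arccos(C/0.3947) = 0.6108
rotate P by −φ2: (0.0915, -0.0873, -0.3790)
  A=0.0485, B=-0.3790, C=(l²−L²−A²−y'²−z²)/(2L)=-0.0841
  γ=atan2(-0.3790,0.0485)=-1.4435;  ψ=arccos(-0.2200)=1.7926;  θ2=γ+ψ≈0.3491
arm 3 (φ=240.0°): x'=-0.1214, y'=-0.0356
  A cos θ + B sin θ = C:  0.2614·cos θ + -0.3790·sin θ = -0.2331
  √(A²+B²)=0.4604;  θ3 = -0.9670+2.1016 ≈ 1.1346

θ₁ = 0.6108, θ₂ = 0.3491, θ₃ = 1.1346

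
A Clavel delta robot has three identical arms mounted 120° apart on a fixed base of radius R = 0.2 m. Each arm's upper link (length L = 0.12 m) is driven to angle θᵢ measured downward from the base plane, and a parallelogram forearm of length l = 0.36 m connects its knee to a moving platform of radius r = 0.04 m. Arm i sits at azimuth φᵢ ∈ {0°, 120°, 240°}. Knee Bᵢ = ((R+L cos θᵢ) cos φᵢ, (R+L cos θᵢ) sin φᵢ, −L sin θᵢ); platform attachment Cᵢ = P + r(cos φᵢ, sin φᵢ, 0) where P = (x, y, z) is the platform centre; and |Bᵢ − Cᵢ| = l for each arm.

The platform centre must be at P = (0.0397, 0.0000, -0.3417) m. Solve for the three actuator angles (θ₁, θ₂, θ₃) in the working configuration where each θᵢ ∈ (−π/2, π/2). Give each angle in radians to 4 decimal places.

arm 1 (φ=0.0°): x'=0.0397, y'=0.0000
  e−x'=0.1203;  (l²−L²−(e−x')²−y'²−z²)/2L = -0.0668
  θ1 = atan2(B,A) + arccos(C/0.3623) = 0.5240
φ2=120.0° → target in arm frame (-0.0198, -0.0344)
  A cos θ + B sin θ = C:  0.1798·cos θ + -0.3417·sin θ = -0.1462
  θ2 = atan2(B,A) + arccos(C/0.3861) = 0.8728
φ3=240.0° → target in arm frame (-0.0199, 0.0344)
  e−x'=0.1799;  (l²−L²−(e−x')²−y'²−z²)/2L = -0.1462
  √(A²+B²)=0.3861;  θ3 = -1.0863+1.9591 ≈ 0.8728

θ₁ = 0.5240, θ₂ = 0.8728, θ₃ = 0.8728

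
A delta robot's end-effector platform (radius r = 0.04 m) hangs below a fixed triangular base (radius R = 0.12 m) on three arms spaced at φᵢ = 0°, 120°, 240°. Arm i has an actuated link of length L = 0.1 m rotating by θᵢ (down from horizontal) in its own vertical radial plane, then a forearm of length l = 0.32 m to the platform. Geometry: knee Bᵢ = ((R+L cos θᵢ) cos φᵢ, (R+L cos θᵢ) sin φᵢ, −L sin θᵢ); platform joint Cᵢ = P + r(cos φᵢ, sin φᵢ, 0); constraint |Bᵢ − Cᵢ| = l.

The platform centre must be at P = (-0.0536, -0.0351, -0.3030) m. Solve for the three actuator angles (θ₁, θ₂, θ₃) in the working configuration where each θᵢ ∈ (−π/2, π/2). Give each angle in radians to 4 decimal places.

θ₁ = 0.6982, θ₂ = 0.4368, θ₃ = 0.0877

rotate P by −φ1: (-0.0536, -0.0351, -0.3030)
  A cos θ + B sin θ = C:  0.1336·cos θ + -0.3030·sin θ = -0.0924
  √(A²+B²)=0.3311;  θ1 = -1.1555+1.8537 ≈ 0.6982
arm 2 (φ=120.0°): x'=-0.0036, y'=0.0640
  A=0.0836, B=-0.3030, C=(l²−L²−A²−y'²−z²)/(2L)=-0.0524
  γ=atan2(-0.3030,0.0836)=-1.3016;  ψ=arccos(-0.1669)=1.7384;  θ2=γ+ψ≈0.4368
φ3=240.0° → target in arm frame (0.0572, -0.0289)
  A cos θ + B sin θ = C:  0.0228·cos θ + -0.3030·sin θ = -0.0038
  θ3 = atan2(B,A) + arccos(C/0.3039) = 0.0877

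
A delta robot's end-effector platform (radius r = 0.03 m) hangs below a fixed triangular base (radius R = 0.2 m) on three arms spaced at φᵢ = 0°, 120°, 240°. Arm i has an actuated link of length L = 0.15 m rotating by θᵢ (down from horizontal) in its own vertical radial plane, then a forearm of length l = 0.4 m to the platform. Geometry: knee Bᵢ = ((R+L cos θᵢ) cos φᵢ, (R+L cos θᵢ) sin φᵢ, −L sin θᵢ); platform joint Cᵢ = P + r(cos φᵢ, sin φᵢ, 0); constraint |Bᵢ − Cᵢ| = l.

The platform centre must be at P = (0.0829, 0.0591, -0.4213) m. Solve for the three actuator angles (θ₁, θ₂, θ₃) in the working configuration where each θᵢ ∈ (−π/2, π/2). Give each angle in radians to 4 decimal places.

φ1=0.0° → target in arm frame (0.0829, 0.0591)
  A cos θ + B sin θ = C:  0.0871·cos θ + -0.4213·sin θ = -0.1702
  γ=atan2(-0.4213,0.0871)=-1.3669;  ψ=arccos(-0.3957)=1.9776;  θ1=γ+ψ≈0.6107
arm 2 (φ=120.0°): x'=0.0097, y'=-0.1013
  A=0.1603, B=-0.4213, C=(l²−L²−A²−y'²−z²)/(2L)=-0.2532
  √(A²+B²)=0.4508;  θ2 = -1.2073+2.1672 ≈ 0.9599
rotate P by −φ3: (-0.0926, 0.0422, -0.4213)
  e−x'=0.2626;  (l²−L²−(e−x')²−y'²−z²)/2L = -0.3692
  √(A²+B²)=0.4965;  θ3 = -1.0134+2.4093 ≈ 1.3959

θ₁ = 0.6107, θ₂ = 0.9599, θ₃ = 1.3959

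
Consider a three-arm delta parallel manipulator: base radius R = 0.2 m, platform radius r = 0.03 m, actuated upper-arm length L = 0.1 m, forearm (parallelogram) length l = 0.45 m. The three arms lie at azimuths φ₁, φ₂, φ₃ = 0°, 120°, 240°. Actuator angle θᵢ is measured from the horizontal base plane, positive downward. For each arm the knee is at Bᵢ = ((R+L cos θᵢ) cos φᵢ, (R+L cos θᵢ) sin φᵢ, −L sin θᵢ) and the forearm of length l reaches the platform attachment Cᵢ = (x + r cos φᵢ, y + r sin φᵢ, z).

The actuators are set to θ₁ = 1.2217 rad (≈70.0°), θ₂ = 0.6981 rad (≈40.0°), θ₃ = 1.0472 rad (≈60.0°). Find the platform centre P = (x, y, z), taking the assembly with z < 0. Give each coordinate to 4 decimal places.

(-0.0412, 0.0358, -0.4694)

centre 1 = (0.2042·cos0.0°, 0.2042·sin0.0°, -0.0940) = (0.2042, 0.0000, -0.0940)
centre 2 = (0.2466·cos120.0°, 0.2466·sin120.0°, -0.0643) = (-0.1233, 0.2136, -0.0643)
arm 3 at φ=240.0°: e+L cos θ3 = 0.2200;  centre 3 = (-0.1100, -0.1905, -0.0866)
eliminate P² terms by subtracting sphere 1 from 2 and 3
linear system: -0.6550x+0.4271y = 0.0144−0.0594z; -0.6284x+-0.3811y = 0.0054−0.0147z
det = 0.5180;  x = -0.0150+0.0558z,  y = 0.0107+-0.0534z
quadratic in z: (1.0060)z²+(0.1623)z+(-0.1455)=0, √Δ=0.7822 → z ∈ {-0.4694, 0.3081}; z = -0.4694 (taking z<0)
x = -0.0412, y = 0.0358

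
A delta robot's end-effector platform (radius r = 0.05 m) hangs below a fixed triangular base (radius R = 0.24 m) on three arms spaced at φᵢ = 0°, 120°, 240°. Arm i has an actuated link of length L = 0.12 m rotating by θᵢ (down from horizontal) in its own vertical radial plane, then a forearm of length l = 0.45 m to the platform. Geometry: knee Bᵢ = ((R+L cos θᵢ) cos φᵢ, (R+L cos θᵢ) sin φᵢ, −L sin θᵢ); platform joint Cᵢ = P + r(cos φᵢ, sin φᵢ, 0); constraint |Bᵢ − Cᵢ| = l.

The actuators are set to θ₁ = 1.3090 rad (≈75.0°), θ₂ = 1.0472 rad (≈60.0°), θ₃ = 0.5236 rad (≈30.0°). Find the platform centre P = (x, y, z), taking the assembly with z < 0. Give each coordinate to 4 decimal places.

(-0.0675, -0.0571, -0.4565)

arm 1 at φ=0.0°: e+L cos θ1 = 0.2211;  S1 = (0.2211, 0.0000, -0.1159)
S2 = (0.2500·cos120.0°, 0.2500·sin120.0°, -0.1039) = (-0.1250, 0.2165, -0.1039)
arm 3 at φ=240.0°: e+L cos θ3 = 0.2939;  S3 = (-0.1470, -0.2545, -0.0600)
|S₂|²−|S₁|² = 0.0110;  |S₃|²−|S₁|² = 0.0277
[-0.6921 0.4330 0.0240]·P = 0.0110;  [-0.7360 -0.5091 0.1118]·P = 0.0277
Cramer: x(z) = -0.0262+0.0903z;  y(z) = -0.0165+0.0890z
sphere 1 gives Az²+Bz+C=0 with A=1.0161, B=0.1842, C=-0.1277;  B²−4AC=0.5528;  roots -0.4565, 0.2752;  negative root z = -0.4565
x = -0.0675, y = -0.0571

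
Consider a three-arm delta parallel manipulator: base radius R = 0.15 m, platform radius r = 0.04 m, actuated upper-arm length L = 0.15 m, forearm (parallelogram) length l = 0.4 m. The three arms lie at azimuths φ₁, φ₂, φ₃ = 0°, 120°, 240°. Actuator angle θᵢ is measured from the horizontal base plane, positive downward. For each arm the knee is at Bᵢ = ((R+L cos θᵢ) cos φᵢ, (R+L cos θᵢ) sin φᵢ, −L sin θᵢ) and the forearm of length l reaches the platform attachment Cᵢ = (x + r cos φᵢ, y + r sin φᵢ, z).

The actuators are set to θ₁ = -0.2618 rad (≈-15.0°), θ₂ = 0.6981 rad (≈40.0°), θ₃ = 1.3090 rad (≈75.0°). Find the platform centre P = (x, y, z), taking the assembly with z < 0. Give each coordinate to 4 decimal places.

(0.1878, 0.0993, -0.3428)

φ1=0.0°: virtual centre (0.2549, 0.0000, 0.0388), radius l
φ2=120.0°: virtual centre (-0.1125, 0.1948, -0.0964), radius l
O3 = (0.1488·cos240.0°, 0.1488·sin240.0°, -0.1449) = (-0.0744, -0.1289, -0.1449)
eliminate P² terms by subtracting sphere 1 from 2 and 3
[-0.7347 0.3896 -0.2705]·P = -0.0066;  [-0.6586 -0.2578 -0.3674]·P = -0.0233
det = 0.4459;  x = 0.0242+-0.4773z,  y = 0.0287+-0.2059z
sphere 1 gives Az²+Bz+C=0 with A=1.2702, B=0.1308, C=-0.1044;  B²−4AC=0.5478;  roots -0.3428, 0.2399;  negative root z = -0.3428
x = 0.1878, y = 0.0993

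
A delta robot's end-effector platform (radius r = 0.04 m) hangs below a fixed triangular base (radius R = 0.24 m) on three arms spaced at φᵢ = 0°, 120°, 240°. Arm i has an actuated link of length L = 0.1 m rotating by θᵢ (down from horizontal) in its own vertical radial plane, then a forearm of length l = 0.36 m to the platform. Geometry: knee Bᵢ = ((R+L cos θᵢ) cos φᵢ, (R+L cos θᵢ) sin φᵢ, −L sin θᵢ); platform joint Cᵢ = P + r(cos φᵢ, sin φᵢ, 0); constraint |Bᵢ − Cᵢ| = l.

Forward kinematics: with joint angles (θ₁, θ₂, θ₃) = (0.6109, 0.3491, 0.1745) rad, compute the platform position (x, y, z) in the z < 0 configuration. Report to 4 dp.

(-0.0247, -0.0097, -0.2458)

arm 1 at φ=0.0°: ρ1 = 0.2819;  O1 = (0.2819, 0.0000, -0.0574)
O2 = (0.2940·cos120.0°, 0.2940·sin120.0°, -0.0342) = (-0.1470, 0.2546, -0.0342)
O3 = (0.2985·cos240.0°, 0.2985·sin240.0°, -0.0174) = (-0.1492, -0.2585, -0.0174)
subtract pairs → two planes through P
plane₁₂: -0.8578x+0.5092y+0.0463z = 0.0048
Cramer: x(z) = -0.0066+0.0733z;  y(z) = -0.0017+0.0325z
into |P−O₁|² = l²: 1.0064z² + 0.0723z + -0.0430 = 0;  Δ = 0.1785;  z = -0.2458 or 0.1740 → z<0 root = -0.2458
x = -0.0247, y = -0.0097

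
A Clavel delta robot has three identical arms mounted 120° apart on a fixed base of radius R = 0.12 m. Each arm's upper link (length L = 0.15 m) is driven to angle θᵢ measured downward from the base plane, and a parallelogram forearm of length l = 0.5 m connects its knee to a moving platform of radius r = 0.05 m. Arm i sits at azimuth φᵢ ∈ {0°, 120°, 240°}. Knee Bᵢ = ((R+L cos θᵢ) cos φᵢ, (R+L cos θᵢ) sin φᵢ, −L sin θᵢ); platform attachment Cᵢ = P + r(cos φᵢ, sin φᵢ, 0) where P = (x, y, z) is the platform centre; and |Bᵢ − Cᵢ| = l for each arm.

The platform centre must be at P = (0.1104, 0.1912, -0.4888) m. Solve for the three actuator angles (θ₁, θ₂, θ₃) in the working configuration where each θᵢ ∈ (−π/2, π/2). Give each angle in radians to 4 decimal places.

φ1=0.0° → target in arm frame (0.1104, 0.1912)
  A=-0.0404, B=-0.4888, C=(l²−L²−A²−y'²−z²)/(2L)=-0.1654
  γ=atan2(-0.4888,-0.0404)=-1.6533;  ψ=arccos(-0.3372)=1.9147;  θ1=γ+ψ≈0.2615
φ2=120.0° → target in arm frame (0.1104, -0.1912)
  A=-0.0404, B=-0.4888, C=(l²−L²−A²−y'²−z²)/(2L)=-0.1654
  θ2 = atan2(B,A) + arccos(C/0.4905) = 0.2615
φ3=240.0° → target in arm frame (-0.2208, 0.0000)
  A=0.2908, B=-0.4888, C=(l²−L²−A²−y'²−z²)/(2L)=-0.3199
  √(A²+B²)=0.5688;  θ3 = -1.0341+2.1682 ≈ 1.1341

θ₁ = 0.2615, θ₂ = 0.2615, θ₃ = 1.1341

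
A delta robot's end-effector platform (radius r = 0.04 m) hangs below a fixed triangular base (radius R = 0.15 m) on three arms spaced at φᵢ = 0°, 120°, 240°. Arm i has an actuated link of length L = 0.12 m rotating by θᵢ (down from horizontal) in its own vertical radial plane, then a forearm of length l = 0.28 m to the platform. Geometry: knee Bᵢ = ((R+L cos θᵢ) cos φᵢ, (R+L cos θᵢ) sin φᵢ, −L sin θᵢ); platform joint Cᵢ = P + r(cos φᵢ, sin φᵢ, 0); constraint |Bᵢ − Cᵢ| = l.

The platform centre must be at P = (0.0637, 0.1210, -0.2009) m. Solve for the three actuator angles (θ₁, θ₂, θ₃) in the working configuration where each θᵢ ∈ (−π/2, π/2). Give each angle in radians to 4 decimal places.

rotate P by −φ1: (0.0637, 0.1210, -0.2009)
  A=0.0463, B=-0.2009, C=(l²−L²−A²−y'²−z²)/(2L)=0.0286
  θ1 = atan2(B,A) + arccos(C/0.2062) = 0.0875
φ2=120.0° → target in arm frame (0.0729, -0.1157)
  A cos θ + B sin θ = C:  0.0371·cos θ + -0.2009·sin θ = 0.0370
  √(A²+B²)=0.2043;  θ2 = -1.3884+1.3885 ≈ 0.0002
φ3=240.0° → target in arm frame (-0.1366, -0.0053)
  A cos θ + B sin θ = C:  0.2466·cos θ + -0.2009·sin θ = -0.1551
  θ3 = atan2(B,A) + arccos(C/0.3181) = 1.3965

θ₁ = 0.0875, θ₂ = 0.0002, θ₃ = 1.3965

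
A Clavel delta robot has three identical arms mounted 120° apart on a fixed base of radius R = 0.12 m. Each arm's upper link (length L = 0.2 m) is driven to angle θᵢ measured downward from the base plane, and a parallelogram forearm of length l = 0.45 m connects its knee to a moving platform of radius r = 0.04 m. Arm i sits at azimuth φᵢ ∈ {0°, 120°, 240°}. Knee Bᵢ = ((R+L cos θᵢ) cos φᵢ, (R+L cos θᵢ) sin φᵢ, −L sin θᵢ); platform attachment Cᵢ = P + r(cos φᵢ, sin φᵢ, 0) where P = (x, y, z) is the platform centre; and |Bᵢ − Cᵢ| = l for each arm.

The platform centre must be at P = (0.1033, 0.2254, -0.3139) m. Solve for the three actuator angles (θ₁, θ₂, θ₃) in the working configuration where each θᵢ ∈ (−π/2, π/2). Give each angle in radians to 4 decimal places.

θ₁ = -0.1745, θ₂ = -0.3491, θ₃ = 1.0474

arm 1 (φ=0.0°): x'=0.1033, y'=0.2254
  A cos θ + B sin θ = C:  -0.0233·cos θ + -0.3139·sin θ = 0.0315
  γ=atan2(-0.3139,-0.0233)=-1.6449;  ψ=arccos(0.1002)=1.4704;  θ1=γ+ψ≈-0.1745
φ2=120.0° → target in arm frame (0.1436, -0.2022)
  A=-0.0636, B=-0.3139, C=(l²−L²−A²−y'²−z²)/(2L)=0.0476
  √(A²+B²)=0.3203;  θ2 = -1.7706+1.4215 ≈ -0.3491
rotate P by −φ3: (-0.2469, -0.0232, -0.3139)
  A cos θ + B sin θ = C:  0.3269·cos θ + -0.3139·sin θ = -0.1085
  θ3 = atan2(B,A) + arccos(C/0.4532) = 1.0474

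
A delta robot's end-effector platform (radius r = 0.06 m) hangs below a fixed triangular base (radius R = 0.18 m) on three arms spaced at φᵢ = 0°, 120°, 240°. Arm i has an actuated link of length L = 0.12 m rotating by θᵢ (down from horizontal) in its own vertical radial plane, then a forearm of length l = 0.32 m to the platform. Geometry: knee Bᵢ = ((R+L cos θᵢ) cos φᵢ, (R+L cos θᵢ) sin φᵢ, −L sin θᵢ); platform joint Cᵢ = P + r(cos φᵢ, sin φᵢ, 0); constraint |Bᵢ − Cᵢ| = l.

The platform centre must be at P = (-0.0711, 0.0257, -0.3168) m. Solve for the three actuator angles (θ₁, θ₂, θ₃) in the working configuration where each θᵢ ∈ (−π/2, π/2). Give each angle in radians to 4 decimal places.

θ₁ = 1.1347, θ₂ = 0.4363, θ₃ = 0.6986

rotate P by −φ1: (-0.0711, 0.0257, -0.3168)
  A cos θ + B sin θ = C:  0.1911·cos θ + -0.3168·sin θ = -0.2064
  θ1 = atan2(B,A) + arccos(C/0.3700) = 1.1347
φ2=120.0° → target in arm frame (0.0578, 0.0487)
  e−x'=0.0622;  (l²−L²−(e−x')²−y'²−z²)/2L = -0.0775
  γ=atan2(-0.3168,0.0622)=-1.3769;  ψ=arccos(-0.2401)=1.8133;  θ2=γ+ψ≈0.4363
φ3=240.0° → target in arm frame (0.0133, -0.0744)
  e−x'=0.1067;  (l²−L²−(e−x')²−y'²−z²)/2L = -0.1220
  γ=atan2(-0.3168,0.1067)=-1.2459;  ψ=arccos(-0.3650)=1.9445;  θ3=γ+ψ≈0.6986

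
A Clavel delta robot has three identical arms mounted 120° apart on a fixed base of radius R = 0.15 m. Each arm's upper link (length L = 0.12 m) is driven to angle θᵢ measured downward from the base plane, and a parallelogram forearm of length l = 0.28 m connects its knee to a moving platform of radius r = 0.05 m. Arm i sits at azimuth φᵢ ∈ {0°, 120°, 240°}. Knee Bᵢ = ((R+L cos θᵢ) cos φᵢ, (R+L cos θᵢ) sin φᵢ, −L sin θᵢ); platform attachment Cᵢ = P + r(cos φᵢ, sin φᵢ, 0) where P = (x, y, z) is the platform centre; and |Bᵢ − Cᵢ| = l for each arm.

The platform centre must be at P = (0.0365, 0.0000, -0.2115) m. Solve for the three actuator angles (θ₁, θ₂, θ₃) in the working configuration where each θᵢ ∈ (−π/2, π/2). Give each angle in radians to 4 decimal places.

θ₁ = 0.0001, θ₂ = 0.4360, θ₃ = 0.4360

rotate P by −φ1: (0.0365, 0.0000, -0.2115)
  e−x'=0.0635;  (l²−L²−(e−x')²−y'²−z²)/2L = 0.0635
  γ=atan2(-0.2115,0.0635)=-1.2791;  ψ=arccos(0.2875)=1.2792;  θ1=γ+ψ≈0.0001
arm 2 (φ=120.0°): x'=-0.0182, y'=-0.0316
  e−x'=0.1182;  (l²−L²−(e−x')²−y'²−z²)/2L = 0.0179
  γ=atan2(-0.2115,0.1182)=-1.0610;  ψ=arccos(0.0737)=1.4970;  θ2=γ+ψ≈0.4360
φ3=240.0° → target in arm frame (-0.0183, 0.0316)
  e−x'=0.1183;  (l²−L²−(e−x')²−y'²−z²)/2L = 0.0179
  γ=atan2(-0.2115,0.1183)=-1.0610;  ψ=arccos(0.0737)=1.4970;  θ3=γ+ψ≈0.4360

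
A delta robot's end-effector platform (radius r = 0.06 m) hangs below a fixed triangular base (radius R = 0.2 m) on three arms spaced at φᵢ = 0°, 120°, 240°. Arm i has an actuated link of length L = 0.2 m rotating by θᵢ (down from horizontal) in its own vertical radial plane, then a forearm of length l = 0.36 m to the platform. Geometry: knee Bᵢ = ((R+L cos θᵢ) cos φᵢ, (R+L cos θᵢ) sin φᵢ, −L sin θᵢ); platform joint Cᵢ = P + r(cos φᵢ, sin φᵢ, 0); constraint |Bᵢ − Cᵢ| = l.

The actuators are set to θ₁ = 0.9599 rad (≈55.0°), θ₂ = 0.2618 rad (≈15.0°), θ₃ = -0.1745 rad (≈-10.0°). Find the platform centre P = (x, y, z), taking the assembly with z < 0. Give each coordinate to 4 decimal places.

φ1=0.0°: virtual centre (0.2547, 0.0000, -0.1638), radius l
arm 2 at φ=120.0°: (R−r)+L cos θ2 = 0.3332;  centre 2 = (-0.1666, 0.2885, -0.0518)
centre 3 = (0.3370·cos240.0°, 0.3370·sin240.0°, 0.0347) = (-0.1685, -0.2918, 0.0347)
eliminate P² terms by subtracting sphere 1 from 2 and 3
plane₁₂: -0.8426x+0.5771y+0.2241z = 0.0220
det = 0.9802;  x = -0.0266+0.3672z,  y = -0.0008+0.1478z
sphere 1 gives Az²+Bz+C=0 with A=1.1567, B=0.1208, C=-0.0236;  B²−4AC=0.1238;  roots -0.2043, 0.0999;  negative root z = -0.2043
x = -0.1017, y = -0.0310

(-0.1017, -0.0310, -0.2043)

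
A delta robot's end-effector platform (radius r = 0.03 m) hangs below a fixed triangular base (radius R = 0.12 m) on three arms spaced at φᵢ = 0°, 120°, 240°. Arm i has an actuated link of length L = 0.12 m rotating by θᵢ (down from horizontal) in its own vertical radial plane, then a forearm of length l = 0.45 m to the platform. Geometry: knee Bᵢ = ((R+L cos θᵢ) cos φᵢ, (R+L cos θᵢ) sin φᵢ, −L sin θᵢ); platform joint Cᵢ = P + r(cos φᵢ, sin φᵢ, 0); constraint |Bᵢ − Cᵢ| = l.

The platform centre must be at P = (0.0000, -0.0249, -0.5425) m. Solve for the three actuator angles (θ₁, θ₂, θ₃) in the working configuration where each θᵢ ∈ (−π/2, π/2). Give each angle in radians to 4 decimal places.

rotate P by −φ1: (0.0000, -0.0249, -0.5425)
  A cos θ + B sin θ = C:  0.0900·cos θ + -0.5425·sin θ = -0.4789
  θ1 = atan2(B,A) + arccos(C/0.5499) = 1.2212
φ2=120.0° → target in arm frame (-0.0216, 0.0124)
  e−x'=0.1116;  (l²−L²−(e−x')²−y'²−z²)/2L = -0.4950
  θ2 = atan2(B,A) + arccos(C/0.5539) = 1.3086
arm 3 (φ=240.0°): x'=0.0216, y'=0.0125
  A cos θ + B sin θ = C:  0.0684·cos θ + -0.5425·sin θ = -0.4627
  θ3 = atan2(B,A) + arccos(C/0.5468) = 1.1342

θ₁ = 1.2212, θ₂ = 1.3086, θ₃ = 1.1342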